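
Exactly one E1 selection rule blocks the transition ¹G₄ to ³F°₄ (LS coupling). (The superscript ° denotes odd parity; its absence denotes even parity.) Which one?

Parity must change: even → odd — ✓.
ΔS = 0: S: 0 → 1 — ✗.
ΔL = 0, ±1 (not L=0↔0): L: 4 → 3, ΔL = -1 — ✓.
ΔJ = 0, ±1 (not J=0↔0): J: 4 → 4, ΔJ = +0 — ✓.

the ΔS = 0 rule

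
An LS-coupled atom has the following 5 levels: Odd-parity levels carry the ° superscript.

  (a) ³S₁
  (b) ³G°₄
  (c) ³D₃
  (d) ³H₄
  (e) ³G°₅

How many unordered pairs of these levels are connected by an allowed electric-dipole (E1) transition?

2

(a)–(b): forbidden (ΔL, ΔJ).
(a)–(c): forbidden (parity, ΔL, ΔJ).
(a)–(d): forbidden (parity, ΔL, ΔJ).
(a)–(e): forbidden (ΔL, ΔJ).
(b)–(c): forbidden (ΔL).
(b)–(d): allowed.
(b)–(e): forbidden (parity).
(c)–(d): forbidden (parity, ΔL).
(c)–(e): forbidden (ΔL, ΔJ).
(d)–(e): allowed.
Allowed pairs: 2 of 10.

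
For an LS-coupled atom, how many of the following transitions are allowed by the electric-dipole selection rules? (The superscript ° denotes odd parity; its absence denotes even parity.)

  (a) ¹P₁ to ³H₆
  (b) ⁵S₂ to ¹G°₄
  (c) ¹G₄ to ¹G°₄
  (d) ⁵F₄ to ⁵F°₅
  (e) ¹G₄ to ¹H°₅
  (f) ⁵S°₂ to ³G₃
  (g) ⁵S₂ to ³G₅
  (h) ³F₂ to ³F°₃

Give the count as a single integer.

(a) forbidden (parity, ΔS, ΔL, ΔJ fail)
(b) forbidden (ΔS, ΔL, ΔJ fail)
(c) allowed
(d) allowed
(e) allowed
(f) forbidden (ΔS, ΔL fail)
(g) forbidden (parity, ΔS, ΔL, ΔJ fail)
(h) allowed
Total allowed: 4 of 8.

4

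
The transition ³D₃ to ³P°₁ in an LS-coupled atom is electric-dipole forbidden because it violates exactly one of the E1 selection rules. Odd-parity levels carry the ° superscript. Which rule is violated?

Parity must change: even → odd — ✓.
ΔJ = 0, ±1 (not J=0↔0): J: 3 → 1, ΔJ = -2 — ✗.
ΔS = 0: S: 1 → 1 — ✓.
ΔL = 0, ±1 (not L=0↔0): L: 2 → 1, ΔL = -1 — ✓.

the ΔJ = 0, ±1 rule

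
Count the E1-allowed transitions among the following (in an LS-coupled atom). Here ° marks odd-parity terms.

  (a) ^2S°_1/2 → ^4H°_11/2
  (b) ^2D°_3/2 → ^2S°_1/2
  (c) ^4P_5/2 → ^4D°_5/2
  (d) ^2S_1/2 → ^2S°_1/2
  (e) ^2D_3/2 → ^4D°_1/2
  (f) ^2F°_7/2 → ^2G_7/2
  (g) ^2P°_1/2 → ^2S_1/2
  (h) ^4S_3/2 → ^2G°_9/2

3

(a) forbidden (parity, ΔS, ΔL, ΔJ fail)
(b) forbidden (parity, ΔL fail)
(c) allowed
(d) forbidden (ΔL fails)
(e) forbidden (ΔS fails)
(f) allowed
(g) allowed
(h) forbidden (ΔS, ΔL, ΔJ fail)
Total allowed: 3 of 8.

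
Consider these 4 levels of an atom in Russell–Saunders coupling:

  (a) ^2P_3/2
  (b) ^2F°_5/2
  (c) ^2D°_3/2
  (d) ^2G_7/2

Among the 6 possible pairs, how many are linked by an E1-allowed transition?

2

(a)–(b): forbidden (ΔL).
(a)–(c): allowed.
(a)–(d): forbidden (parity, ΔL, ΔJ).
(b)–(c): forbidden (parity).
(b)–(d): allowed.
(c)–(d): forbidden (ΔL, ΔJ).
Allowed pairs: 2 of 6.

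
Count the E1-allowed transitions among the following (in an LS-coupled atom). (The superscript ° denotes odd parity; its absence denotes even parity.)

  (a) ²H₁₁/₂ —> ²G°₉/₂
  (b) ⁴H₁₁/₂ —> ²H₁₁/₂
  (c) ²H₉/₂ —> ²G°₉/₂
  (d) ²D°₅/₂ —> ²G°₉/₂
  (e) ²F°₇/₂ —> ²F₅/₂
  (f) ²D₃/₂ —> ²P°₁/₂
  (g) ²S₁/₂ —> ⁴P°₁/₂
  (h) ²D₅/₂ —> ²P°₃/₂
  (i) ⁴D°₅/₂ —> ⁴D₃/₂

(a) allowed
(b) forbidden (parity, ΔS fail)
(c) allowed
(d) forbidden (parity, ΔL, ΔJ fail)
(e) allowed
(f) allowed
(g) forbidden (ΔS fails)
(h) allowed
(i) allowed
Total allowed: 6 of 9.

6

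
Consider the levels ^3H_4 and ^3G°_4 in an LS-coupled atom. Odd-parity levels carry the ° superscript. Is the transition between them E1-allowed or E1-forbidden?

allowed

Initial level: S=1, L=5, J=4, parity even. Final level: S=1, L=4, J=4, parity odd.
ΔS = 0: S: 1 → 1 — passes.
ΔJ = 0, ±1 (not J=0↔0): J: 4 → 4, ΔJ = +0 — passes.
ΔL = 0, ±1 (not L=0↔0): L: 5 → 4, ΔL = -1 — passes.
Parity must change: even → odd — passes.
All four E1 rules are satisfied.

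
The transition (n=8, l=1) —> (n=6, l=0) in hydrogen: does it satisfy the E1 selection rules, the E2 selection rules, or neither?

E1

Δl = 0 − 1 = -1; l_i + l_f = 1.
E1 (Δl = ±1): satisfied.
E2 (Δl = 0,±2, l_i+l_f ≥ 2): not satisfied.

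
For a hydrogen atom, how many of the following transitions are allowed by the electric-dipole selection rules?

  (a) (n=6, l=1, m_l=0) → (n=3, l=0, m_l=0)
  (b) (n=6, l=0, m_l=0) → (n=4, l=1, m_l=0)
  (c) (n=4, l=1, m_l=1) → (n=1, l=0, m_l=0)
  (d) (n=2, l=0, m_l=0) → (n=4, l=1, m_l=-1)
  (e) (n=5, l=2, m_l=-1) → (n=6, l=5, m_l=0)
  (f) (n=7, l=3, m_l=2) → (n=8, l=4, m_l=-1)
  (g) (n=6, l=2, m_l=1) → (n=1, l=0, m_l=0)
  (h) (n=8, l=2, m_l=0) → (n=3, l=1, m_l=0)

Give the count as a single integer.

5

(a) allowed
(b) allowed
(c) allowed
(d) allowed
(e) forbidden — Δl = +3 (E1 requires Δl = ±1)
(f) forbidden — Δm_l = -3 (E1 requires Δm_l = 0, ±1)
(g) forbidden — Δl = -2 (E1 requires Δl = ±1)
(h) allowed
Total allowed: 5 of 8.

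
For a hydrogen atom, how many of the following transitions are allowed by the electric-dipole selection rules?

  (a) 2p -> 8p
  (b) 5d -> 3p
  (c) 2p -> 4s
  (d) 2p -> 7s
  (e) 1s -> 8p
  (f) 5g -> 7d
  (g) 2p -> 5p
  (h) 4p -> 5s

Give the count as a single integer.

5

(a) forbidden — Δl = +0 (E1 requires Δl = ±1)
(b) allowed
(c) allowed
(d) allowed
(e) allowed
(f) forbidden — Δl = -2 (E1 requires Δl = ±1)
(g) forbidden — Δl = +0 (E1 requires Δl = ±1)
(h) allowed
Total allowed: 5 of 8.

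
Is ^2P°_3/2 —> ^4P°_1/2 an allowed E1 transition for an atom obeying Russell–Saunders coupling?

forbidden

ΔS = 0: S: 1/2 → 3/2 — fails.
ΔL = 0, ±1 (not L=0↔0): L: 1 → 1, ΔL = +0 — ok.
Parity must change: odd → odd — fails.
ΔJ = 0, ±1 (not J=0↔0): J: 3/2 → 1/2, ΔJ = -1 — ok.
Rule(s) violated: parity, ΔS.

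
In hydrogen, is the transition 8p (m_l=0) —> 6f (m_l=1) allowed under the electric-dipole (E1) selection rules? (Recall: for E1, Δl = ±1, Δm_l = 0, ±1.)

Δl = 3 − 1 = +2; the E1 rule Δl = ±1 is violated.
m_l: 0 → 1 (Δm_l = +1). |Δm_l| ≤ 1 satisfied.
The transition is electric-dipole forbidden.

forbidden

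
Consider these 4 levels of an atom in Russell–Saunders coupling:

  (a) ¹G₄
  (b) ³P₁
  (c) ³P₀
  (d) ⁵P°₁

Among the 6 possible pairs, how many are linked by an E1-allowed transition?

(a)–(b): forbidden (parity, ΔS, ΔL, ΔJ).
(a)–(c): forbidden (parity, ΔS, ΔL, ΔJ).
(a)–(d): forbidden (ΔS, ΔL, ΔJ).
(b)–(c): forbidden (parity).
(b)–(d): forbidden (ΔS).
(c)–(d): forbidden (ΔS).
Allowed pairs: 0 of 6.

0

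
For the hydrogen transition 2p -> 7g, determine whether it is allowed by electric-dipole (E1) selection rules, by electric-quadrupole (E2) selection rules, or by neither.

Δl = 4 − 1 = +3; l_i + l_f = 5.
E1 (Δl = ±1): not satisfied.
E2 (Δl = 0,±2, l_i+l_f ≥ 2): not satisfied.

neither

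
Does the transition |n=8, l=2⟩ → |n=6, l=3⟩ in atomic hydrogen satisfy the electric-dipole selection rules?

Initial l = 2, final l = 3, so Δl = +1. E1 requires Δl = ±1: ok.
All E1 selection rules are satisfied.

allowed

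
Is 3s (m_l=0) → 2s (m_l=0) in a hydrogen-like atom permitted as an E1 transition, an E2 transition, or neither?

Δl = 0 − 0 = +0; l_i + l_f = 0.
Δm_l = +0.
E1 (Δl = ±1, |Δm_l| ≤ 1): not satisfied.
E2 (Δl = 0,±2, l_i+l_f ≥ 2, |Δm_l| ≤ 2): not satisfied.

neither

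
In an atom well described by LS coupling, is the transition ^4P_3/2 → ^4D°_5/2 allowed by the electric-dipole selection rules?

Reading off the term symbols: S 3/2→3/2, L 1→2, J 3/2→5/2, parity even→odd.
ΔJ = 0, ±1 (not J=0↔0): J: 3/2 → 5/2, ΔJ = +1 — ok.
Parity must change: even → odd — ok.
ΔS = 0: S: 3/2 → 3/2 — ok.
ΔL = 0, ±1 (not L=0↔0): L: 1 → 2, ΔL = +1 — ok.
All four E1 rules are satisfied.

allowed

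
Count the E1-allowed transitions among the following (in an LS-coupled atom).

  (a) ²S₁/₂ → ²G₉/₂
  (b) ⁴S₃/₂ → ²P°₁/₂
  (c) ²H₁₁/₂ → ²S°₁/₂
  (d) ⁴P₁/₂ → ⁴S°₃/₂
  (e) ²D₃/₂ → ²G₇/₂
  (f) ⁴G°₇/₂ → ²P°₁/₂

1

(a) forbidden (parity, ΔL, ΔJ fail)
(b) forbidden (ΔS fails)
(c) forbidden (ΔL, ΔJ fail)
(d) allowed
(e) forbidden (parity, ΔL, ΔJ fail)
(f) forbidden (parity, ΔS, ΔL, ΔJ fail)
Total allowed: 1 of 6.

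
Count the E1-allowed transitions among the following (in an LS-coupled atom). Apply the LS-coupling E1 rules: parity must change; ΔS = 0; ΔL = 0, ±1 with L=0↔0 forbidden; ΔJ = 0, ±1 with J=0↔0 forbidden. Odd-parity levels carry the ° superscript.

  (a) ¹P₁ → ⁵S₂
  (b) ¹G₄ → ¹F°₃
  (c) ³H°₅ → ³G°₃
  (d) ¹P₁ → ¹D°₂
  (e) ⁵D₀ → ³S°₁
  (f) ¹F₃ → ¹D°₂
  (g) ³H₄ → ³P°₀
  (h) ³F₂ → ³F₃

3

(a) forbidden (parity, ΔS fail)
(b) allowed
(c) forbidden (parity, ΔJ fail)
(d) allowed
(e) forbidden (ΔS, ΔL fail)
(f) allowed
(g) forbidden (ΔL, ΔJ fail)
(h) forbidden (parity fails)
Total allowed: 3 of 8.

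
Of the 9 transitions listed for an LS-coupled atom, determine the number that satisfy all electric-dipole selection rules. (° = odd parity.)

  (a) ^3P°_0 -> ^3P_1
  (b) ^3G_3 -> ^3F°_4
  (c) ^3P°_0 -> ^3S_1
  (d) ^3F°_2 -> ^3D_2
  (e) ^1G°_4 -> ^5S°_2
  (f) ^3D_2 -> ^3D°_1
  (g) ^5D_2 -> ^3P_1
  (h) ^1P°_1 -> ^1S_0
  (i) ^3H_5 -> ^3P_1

6

(a) allowed
(b) allowed
(c) allowed
(d) allowed
(e) forbidden (parity, ΔS, ΔL, ΔJ fail)
(f) allowed
(g) forbidden (parity, ΔS fail)
(h) allowed
(i) forbidden (parity, ΔL, ΔJ fail)
Total allowed: 6 of 9.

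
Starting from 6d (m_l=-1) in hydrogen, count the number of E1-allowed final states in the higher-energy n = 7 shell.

E1 requires Δl = ±1, so l_f ∈ {1, 3}; with 0 ≤ l_f ≤ n_f−1 = 6, the allowed l_f values are {1, 3}.
For l_f = 1: m_f ∈ {m_i−1, m_i, m_i+1} ∩ [−1, 1] = {-1, 0} → 2 states.
For l_f = 3: m_f ∈ {m_i−1, m_i, m_i+1} ∩ [−3, 3] = {-2, -1, 0} → 3 states.
Total: 5.

5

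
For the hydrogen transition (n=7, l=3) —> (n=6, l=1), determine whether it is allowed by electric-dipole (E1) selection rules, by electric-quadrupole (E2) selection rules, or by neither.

E2

Δl = 1 − 3 = -2; l_i + l_f = 4.
E1 (Δl = ±1): not satisfied.
E2 (Δl = 0,±2, l_i+l_f ≥ 2): satisfied.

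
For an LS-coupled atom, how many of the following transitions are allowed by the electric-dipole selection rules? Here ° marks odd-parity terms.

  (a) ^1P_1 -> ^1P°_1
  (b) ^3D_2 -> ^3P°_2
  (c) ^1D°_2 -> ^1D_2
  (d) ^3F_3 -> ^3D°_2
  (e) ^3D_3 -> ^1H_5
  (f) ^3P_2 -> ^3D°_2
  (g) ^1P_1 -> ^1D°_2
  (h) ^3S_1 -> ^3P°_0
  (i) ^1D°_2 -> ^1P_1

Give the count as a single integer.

8

(a) allowed
(b) allowed
(c) allowed
(d) allowed
(e) forbidden (parity, ΔS, ΔL, ΔJ fail)
(f) allowed
(g) allowed
(h) allowed
(i) allowed
Total allowed: 8 of 9.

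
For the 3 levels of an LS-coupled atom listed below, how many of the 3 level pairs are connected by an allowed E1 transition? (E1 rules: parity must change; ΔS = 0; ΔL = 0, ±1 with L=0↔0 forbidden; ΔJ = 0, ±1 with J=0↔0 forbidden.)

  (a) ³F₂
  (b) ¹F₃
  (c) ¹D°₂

1

(a)–(b): forbidden (parity, ΔS).
(a)–(c): forbidden (ΔS).
(b)–(c): allowed.
Allowed pairs: 1 of 3.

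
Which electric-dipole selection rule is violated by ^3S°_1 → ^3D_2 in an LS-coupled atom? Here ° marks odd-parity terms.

Parity must change: odd → even — ✓.
ΔS = 0: S: 1 → 1 — ✓.
ΔL = 0, ±1 (not L=0↔0): L: 0 → 2, ΔL = +2 — ✗.
ΔJ = 0, ±1 (not J=0↔0): J: 1 → 2, ΔJ = +1 — ✓.

the ΔL = 0, ±1 rule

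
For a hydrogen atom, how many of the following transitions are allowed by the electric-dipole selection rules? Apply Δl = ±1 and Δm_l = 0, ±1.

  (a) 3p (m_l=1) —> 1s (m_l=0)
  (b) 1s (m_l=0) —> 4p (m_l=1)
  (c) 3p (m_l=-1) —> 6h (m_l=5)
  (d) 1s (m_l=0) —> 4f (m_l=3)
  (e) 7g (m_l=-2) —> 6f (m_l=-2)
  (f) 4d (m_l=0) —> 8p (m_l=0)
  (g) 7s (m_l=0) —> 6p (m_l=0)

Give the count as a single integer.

5

(a) allowed
(b) allowed
(c) forbidden — Δl = +4 (E1 requires Δl = ±1); Δm_l = +6 (E1 requires Δm_l = 0, ±1)
(d) forbidden — Δl = +3 (E1 requires Δl = ±1); Δm_l = +3 (E1 requires Δm_l = 0, ±1)
(e) allowed
(f) allowed
(g) allowed
Total allowed: 5 of 7.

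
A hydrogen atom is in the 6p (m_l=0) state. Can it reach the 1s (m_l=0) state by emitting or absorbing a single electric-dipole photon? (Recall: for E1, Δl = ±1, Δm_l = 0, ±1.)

allowed

Δl = 0 − 1 = -1; the E1 rule Δl = ±1 is ✓.
m_l: 0 → 0 (Δm_l = +0). |Δm_l| ≤ 1 ✓.
All E1 selection rules are satisfied.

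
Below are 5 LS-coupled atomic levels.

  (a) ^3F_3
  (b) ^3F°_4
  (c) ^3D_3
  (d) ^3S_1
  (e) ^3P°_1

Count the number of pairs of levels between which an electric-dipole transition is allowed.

3

(a)–(b): allowed.
(a)–(c): forbidden (parity).
(a)–(d): forbidden (parity, ΔL, ΔJ).
(a)–(e): forbidden (ΔL, ΔJ).
(b)–(c): allowed.
(b)–(d): forbidden (ΔL, ΔJ).
(b)–(e): forbidden (parity, ΔL, ΔJ).
(c)–(d): forbidden (parity, ΔL, ΔJ).
(c)–(e): forbidden (ΔJ).
(d)–(e): allowed.
Allowed pairs: 3 of 10.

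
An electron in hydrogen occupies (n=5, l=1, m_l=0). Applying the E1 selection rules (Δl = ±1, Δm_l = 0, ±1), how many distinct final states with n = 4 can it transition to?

E1 requires Δl = ±1, so l_f ∈ {0, 2}; with 0 ≤ l_f ≤ n_f−1 = 3, the allowed l_f values are {0, 2}.
For l_f = 0: m_f ∈ {m_i−1, m_i, m_i+1} ∩ [−0, 0] = {0} → 1 state.
For l_f = 2: m_f ∈ {m_i−1, m_i, m_i+1} ∩ [−2, 2] = {-1, 0, 1} → 3 states.
Total: 4.

4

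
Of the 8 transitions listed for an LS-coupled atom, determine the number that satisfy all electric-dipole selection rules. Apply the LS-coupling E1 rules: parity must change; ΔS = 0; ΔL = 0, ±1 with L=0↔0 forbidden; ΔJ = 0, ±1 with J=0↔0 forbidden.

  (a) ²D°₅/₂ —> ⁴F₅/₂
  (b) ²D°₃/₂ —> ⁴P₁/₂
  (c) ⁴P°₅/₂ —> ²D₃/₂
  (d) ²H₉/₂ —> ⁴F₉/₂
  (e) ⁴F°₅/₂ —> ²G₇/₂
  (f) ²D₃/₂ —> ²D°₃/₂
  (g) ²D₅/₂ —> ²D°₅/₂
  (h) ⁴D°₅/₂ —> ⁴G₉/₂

(a) forbidden (ΔS fails)
(b) forbidden (ΔS fails)
(c) forbidden (ΔS fails)
(d) forbidden (parity, ΔS, ΔL fail)
(e) forbidden (ΔS fails)
(f) allowed
(g) allowed
(h) forbidden (ΔL, ΔJ fail)
Total allowed: 2 of 8.

2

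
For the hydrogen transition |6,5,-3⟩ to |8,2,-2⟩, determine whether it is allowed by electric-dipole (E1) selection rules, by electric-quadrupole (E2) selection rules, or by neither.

neither

Δl = 2 − 5 = -3; l_i + l_f = 7.
Δm_l = +1.
E1 (Δl = ±1, |Δm_l| ≤ 1): not satisfied.
E2 (Δl = 0,±2, l_i+l_f ≥ 2, |Δm_l| ≤ 2): not satisfied.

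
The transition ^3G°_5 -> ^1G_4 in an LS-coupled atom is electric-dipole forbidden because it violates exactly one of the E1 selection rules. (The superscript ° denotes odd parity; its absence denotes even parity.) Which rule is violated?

Initial level: S=1, L=4, J=5, parity odd. Final level: S=0, L=4, J=4, parity even.
ΔJ = 0, ±1 (not J=0↔0): J: 5 → 4, ΔJ = -1 — ✓.
ΔS = 0: S: 1 → 0 — ✗.
Parity must change: odd → even — ✓.
ΔL = 0, ±1 (not L=0↔0): L: 4 → 4, ΔL = +0 — ✓.

the ΔS = 0 rule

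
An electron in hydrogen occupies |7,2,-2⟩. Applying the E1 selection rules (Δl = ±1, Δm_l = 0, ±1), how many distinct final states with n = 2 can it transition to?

E1 requires Δl = ±1, so l_f ∈ {1, 3}; with 0 ≤ l_f ≤ n_f−1 = 1, the allowed l_f values are {1}.
For l_f = 1: m_f ∈ {m_i−1, m_i, m_i+1} ∩ [−1, 1] = {-1} → 1 state.
Total: 1.

1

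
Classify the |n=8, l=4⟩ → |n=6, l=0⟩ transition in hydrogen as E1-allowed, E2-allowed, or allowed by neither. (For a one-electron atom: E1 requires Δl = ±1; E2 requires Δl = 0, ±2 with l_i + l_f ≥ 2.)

Δl = 0 − 4 = -4; l_i + l_f = 4.
E1 (Δl = ±1): not satisfied.
E2 (Δl = 0,±2, l_i+l_f ≥ 2): not satisfied.

neither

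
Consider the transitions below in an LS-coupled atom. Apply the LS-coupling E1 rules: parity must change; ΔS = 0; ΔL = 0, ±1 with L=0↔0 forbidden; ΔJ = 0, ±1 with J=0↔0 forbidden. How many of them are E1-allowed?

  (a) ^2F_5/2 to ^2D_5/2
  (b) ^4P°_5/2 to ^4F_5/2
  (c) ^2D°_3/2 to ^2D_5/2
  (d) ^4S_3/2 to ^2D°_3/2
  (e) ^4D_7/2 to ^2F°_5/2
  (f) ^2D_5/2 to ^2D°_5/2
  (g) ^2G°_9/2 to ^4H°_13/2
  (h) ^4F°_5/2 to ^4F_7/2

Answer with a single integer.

(a) forbidden (parity fails)
(b) forbidden (ΔL fails)
(c) allowed
(d) forbidden (ΔS, ΔL fail)
(e) forbidden (ΔS fails)
(f) allowed
(g) forbidden (parity, ΔS, ΔJ fail)
(h) allowed
Total allowed: 3 of 8.

3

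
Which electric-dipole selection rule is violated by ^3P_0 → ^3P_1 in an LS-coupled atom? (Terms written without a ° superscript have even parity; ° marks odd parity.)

parity

Parity must change: even → even — fails.
ΔS = 0: S: 1 → 1 — passes.
ΔL = 0, ±1 (not L=0↔0): L: 1 → 1, ΔL = +0 — passes.
ΔJ = 0, ±1 (not J=0↔0): J: 0 → 1, ΔJ = +1 — passes.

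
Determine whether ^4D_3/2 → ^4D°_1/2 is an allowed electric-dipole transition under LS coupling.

Reading off the term symbols: S 3/2→3/2, L 2→2, J 3/2→1/2, parity even→odd.
Parity must change: even → odd — passes.
ΔJ = 0, ±1 (not J=0↔0): J: 3/2 → 1/2, ΔJ = -1 — passes.
ΔS = 0: S: 3/2 → 3/2 — passes.
ΔL = 0, ±1 (not L=0↔0): L: 2 → 2, ΔL = +0 — passes.
All four E1 rules are satisfied.

allowed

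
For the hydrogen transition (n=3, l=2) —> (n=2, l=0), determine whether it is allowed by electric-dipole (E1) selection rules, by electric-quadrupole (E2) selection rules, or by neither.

Δl = 0 − 2 = -2; l_i + l_f = 2.
E1 (Δl = ±1): not satisfied.
E2 (Δl = 0,±2, l_i+l_f ≥ 2): satisfied.

E2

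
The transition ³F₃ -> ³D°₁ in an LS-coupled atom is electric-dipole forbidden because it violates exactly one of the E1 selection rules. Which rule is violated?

the ΔJ = 0, ±1 rule

Reading off the term symbols: S 1→1, L 3→2, J 3→1, parity even→odd.
Parity must change: even → odd — passes.
ΔS = 0: S: 1 → 1 — passes.
ΔL = 0, ±1 (not L=0↔0): L: 3 → 2, ΔL = -1 — passes.
ΔJ = 0, ±1 (not J=0↔0): J: 3 → 1, ΔJ = -2 — fails.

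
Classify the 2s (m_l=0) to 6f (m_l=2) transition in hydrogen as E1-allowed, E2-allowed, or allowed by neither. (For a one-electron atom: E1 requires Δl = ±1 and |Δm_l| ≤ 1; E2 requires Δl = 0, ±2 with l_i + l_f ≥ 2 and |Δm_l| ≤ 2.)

Δl = 3 − 0 = +3; l_i + l_f = 3.
Δm_l = +2.
E1 (Δl = ±1, |Δm_l| ≤ 1): not satisfied.
E2 (Δl = 0,±2, l_i+l_f ≥ 2, |Δm_l| ≤ 2): not satisfied.

neither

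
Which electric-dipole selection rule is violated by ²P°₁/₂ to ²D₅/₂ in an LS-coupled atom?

Parity must change: odd → even — ok.
ΔS = 0: S: 1/2 → 1/2 — ok.
ΔL = 0, ±1 (not L=0↔0): L: 1 → 2, ΔL = +1 — ok.
ΔJ = 0, ±1 (not J=0↔0): J: 1/2 → 5/2, ΔJ = +2 — fails.

the ΔJ = 0, ±1 rule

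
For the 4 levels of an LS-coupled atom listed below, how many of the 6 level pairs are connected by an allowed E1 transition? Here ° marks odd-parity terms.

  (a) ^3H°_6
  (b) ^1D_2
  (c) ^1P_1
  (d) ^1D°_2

(a)–(b): forbidden (ΔS, ΔL, ΔJ).
(a)–(c): forbidden (ΔS, ΔL, ΔJ).
(a)–(d): forbidden (parity, ΔS, ΔL, ΔJ).
(b)–(c): forbidden (parity).
(b)–(d): allowed.
(c)–(d): allowed.
Allowed pairs: 2 of 6.

2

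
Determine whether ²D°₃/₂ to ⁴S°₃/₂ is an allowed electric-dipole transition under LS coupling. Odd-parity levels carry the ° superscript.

Parity must change: odd → odd — fails.
ΔS = 0: S: 1/2 → 3/2 — fails.
ΔL = 0, ±1 (not L=0↔0): L: 2 → 0, ΔL = -2 — fails.
ΔJ = 0, ±1 (not J=0↔0): J: 3/2 → 3/2, ΔJ = +0 — passes.
Rule(s) violated: parity, ΔS, ΔL.

forbidden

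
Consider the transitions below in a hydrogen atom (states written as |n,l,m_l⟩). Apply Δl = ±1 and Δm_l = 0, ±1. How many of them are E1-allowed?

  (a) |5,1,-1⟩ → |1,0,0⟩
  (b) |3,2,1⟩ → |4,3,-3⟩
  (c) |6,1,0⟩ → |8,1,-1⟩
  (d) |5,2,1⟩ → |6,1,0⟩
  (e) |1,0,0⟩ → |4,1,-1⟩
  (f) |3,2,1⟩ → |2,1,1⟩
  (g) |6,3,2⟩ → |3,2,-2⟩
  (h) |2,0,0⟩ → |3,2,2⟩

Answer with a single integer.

(a) allowed
(b) forbidden — Δm_l = -4 (E1 requires Δm_l = 0, ±1)
(c) forbidden — Δl = +0 (E1 requires Δl = ±1)
(d) allowed
(e) allowed
(f) allowed
(g) forbidden — Δm_l = -4 (E1 requires Δm_l = 0, ±1)
(h) forbidden — Δl = +2 (E1 requires Δl = ±1); Δm_l = +2 (E1 requires Δm_l = 0, ±1)
Total allowed: 4 of 8.

4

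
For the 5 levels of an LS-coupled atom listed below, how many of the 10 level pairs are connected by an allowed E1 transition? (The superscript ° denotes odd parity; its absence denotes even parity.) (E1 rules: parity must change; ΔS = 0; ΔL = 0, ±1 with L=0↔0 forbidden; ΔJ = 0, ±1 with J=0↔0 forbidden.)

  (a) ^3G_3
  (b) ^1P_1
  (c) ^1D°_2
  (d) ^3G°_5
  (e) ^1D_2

2

(a)–(b): forbidden (parity, ΔS, ΔL, ΔJ).
(a)–(c): forbidden (ΔS, ΔL).
(a)–(d): forbidden (ΔJ).
(a)–(e): forbidden (parity, ΔS, ΔL).
(b)–(c): allowed.
(b)–(d): forbidden (ΔS, ΔL, ΔJ).
(b)–(e): forbidden (parity).
(c)–(d): forbidden (parity, ΔS, ΔL, ΔJ).
(c)–(e): allowed.
(d)–(e): forbidden (ΔS, ΔL, ΔJ).
Allowed pairs: 2 of 10.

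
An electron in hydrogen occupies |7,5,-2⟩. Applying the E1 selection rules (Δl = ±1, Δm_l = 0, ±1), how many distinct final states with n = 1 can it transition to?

E1 requires l_f ∈ {4, 6}, but neither lies in [0, 0], so no final state is reachable.
Total: 0.

0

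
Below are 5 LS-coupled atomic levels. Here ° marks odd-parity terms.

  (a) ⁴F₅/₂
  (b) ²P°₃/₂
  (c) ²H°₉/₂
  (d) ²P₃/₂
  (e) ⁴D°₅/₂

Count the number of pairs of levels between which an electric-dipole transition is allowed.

2

(a)–(b): forbidden (ΔS, ΔL).
(a)–(c): forbidden (ΔS, ΔL, ΔJ).
(a)–(d): forbidden (parity, ΔS, ΔL).
(a)–(e): allowed.
(b)–(c): forbidden (parity, ΔL, ΔJ).
(b)–(d): allowed.
(b)–(e): forbidden (parity, ΔS).
(c)–(d): forbidden (ΔL, ΔJ).
(c)–(e): forbidden (parity, ΔS, ΔL, ΔJ).
(d)–(e): forbidden (ΔS).
Allowed pairs: 2 of 10.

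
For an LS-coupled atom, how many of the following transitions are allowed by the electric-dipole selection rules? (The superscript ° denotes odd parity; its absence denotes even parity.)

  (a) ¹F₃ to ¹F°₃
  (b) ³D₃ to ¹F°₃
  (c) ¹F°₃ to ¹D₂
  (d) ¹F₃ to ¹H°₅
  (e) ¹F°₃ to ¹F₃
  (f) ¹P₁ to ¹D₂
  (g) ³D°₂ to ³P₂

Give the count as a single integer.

(a) allowed
(b) forbidden (ΔS fails)
(c) allowed
(d) forbidden (ΔL, ΔJ fail)
(e) allowed
(f) forbidden (parity fails)
(g) allowed
Total allowed: 4 of 7.

4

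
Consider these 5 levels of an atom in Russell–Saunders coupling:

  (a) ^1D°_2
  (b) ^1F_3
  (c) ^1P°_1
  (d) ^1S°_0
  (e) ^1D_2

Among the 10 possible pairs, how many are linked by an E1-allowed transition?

(a)–(b): allowed.
(a)–(c): forbidden (parity).
(a)–(d): forbidden (parity, ΔL, ΔJ).
(a)–(e): allowed.
(b)–(c): forbidden (ΔL, ΔJ).
(b)–(d): forbidden (ΔL, ΔJ).
(b)–(e): forbidden (parity).
(c)–(d): forbidden (parity).
(c)–(e): allowed.
(d)–(e): forbidden (ΔL, ΔJ).
Allowed pairs: 3 of 10.

3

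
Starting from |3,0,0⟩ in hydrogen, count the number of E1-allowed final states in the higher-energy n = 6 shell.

E1 requires Δl = ±1, so l_f ∈ {-1, 1}; with 0 ≤ l_f ≤ n_f−1 = 5, the allowed l_f values are {1}.
For l_f = 1: m_f ∈ {m_i−1, m_i, m_i+1} ∩ [−1, 1] = {-1, 0, 1} → 3 states.
Total: 3.

3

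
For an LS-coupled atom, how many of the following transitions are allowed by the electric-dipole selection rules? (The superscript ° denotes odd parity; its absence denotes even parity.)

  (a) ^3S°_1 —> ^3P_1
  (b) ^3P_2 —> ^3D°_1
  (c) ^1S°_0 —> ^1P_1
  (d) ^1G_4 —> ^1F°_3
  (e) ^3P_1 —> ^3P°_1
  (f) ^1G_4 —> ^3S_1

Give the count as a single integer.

(a) allowed
(b) allowed
(c) allowed
(d) allowed
(e) allowed
(f) forbidden (parity, ΔS, ΔL, ΔJ fail)
Total allowed: 5 of 6.

5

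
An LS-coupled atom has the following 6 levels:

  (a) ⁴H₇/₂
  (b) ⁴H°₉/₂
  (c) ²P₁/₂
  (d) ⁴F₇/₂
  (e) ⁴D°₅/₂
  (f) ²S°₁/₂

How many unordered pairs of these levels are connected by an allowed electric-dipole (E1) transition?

(a)–(b): allowed.
(a)–(c): forbidden (parity, ΔS, ΔL, ΔJ).
(a)–(d): forbidden (parity, ΔL).
(a)–(e): forbidden (ΔL).
(a)–(f): forbidden (ΔS, ΔL, ΔJ).
(b)–(c): forbidden (ΔS, ΔL, ΔJ).
(b)–(d): forbidden (ΔL).
(b)–(e): forbidden (parity, ΔL, ΔJ).
(b)–(f): forbidden (parity, ΔS, ΔL, ΔJ).
(c)–(d): forbidden (parity, ΔS, ΔL, ΔJ).
(c)–(e): forbidden (ΔS, ΔJ).
(c)–(f): allowed.
(d)–(e): allowed.
(d)–(f): forbidden (ΔS, ΔL, ΔJ).
(e)–(f): forbidden (parity, ΔS, ΔL, ΔJ).
Allowed pairs: 3 of 15.

3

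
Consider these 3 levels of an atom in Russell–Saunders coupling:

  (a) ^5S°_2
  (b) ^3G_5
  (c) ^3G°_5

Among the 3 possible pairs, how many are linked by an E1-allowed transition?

(a)–(b): forbidden (ΔS, ΔL, ΔJ).
(a)–(c): forbidden (parity, ΔS, ΔL, ΔJ).
(b)–(c): allowed.
Allowed pairs: 1 of 3.

1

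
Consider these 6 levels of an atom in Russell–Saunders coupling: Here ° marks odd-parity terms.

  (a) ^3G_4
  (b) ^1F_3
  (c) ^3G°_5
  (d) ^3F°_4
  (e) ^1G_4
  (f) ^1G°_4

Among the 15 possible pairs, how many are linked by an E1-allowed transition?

(a)–(b): forbidden (parity, ΔS).
(a)–(c): allowed.
(a)–(d): allowed.
(a)–(e): forbidden (parity, ΔS).
(a)–(f): forbidden (ΔS).
(b)–(c): forbidden (ΔS, ΔJ).
(b)–(d): forbidden (ΔS).
(b)–(e): forbidden (parity).
(b)–(f): allowed.
(c)–(d): forbidden (parity).
(c)–(e): forbidden (ΔS).
(c)–(f): forbidden (parity, ΔS).
(d)–(e): forbidden (ΔS).
(d)–(f): forbidden (parity, ΔS).
(e)–(f): allowed.
Allowed pairs: 4 of 15.

4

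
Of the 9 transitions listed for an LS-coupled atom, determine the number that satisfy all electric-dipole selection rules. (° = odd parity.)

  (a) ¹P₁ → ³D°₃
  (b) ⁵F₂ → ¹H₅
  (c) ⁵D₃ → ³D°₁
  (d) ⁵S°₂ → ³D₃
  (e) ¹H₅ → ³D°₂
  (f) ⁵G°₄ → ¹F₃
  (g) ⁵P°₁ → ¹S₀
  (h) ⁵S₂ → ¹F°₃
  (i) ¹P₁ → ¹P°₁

(a) forbidden (ΔS, ΔJ fail)
(b) forbidden (parity, ΔS, ΔL, ΔJ fail)
(c) forbidden (ΔS, ΔJ fail)
(d) forbidden (ΔS, ΔL fail)
(e) forbidden (ΔS, ΔL, ΔJ fail)
(f) forbidden (ΔS fails)
(g) forbidden (ΔS fails)
(h) forbidden (ΔS, ΔL fail)
(i) allowed
Total allowed: 1 of 9.

1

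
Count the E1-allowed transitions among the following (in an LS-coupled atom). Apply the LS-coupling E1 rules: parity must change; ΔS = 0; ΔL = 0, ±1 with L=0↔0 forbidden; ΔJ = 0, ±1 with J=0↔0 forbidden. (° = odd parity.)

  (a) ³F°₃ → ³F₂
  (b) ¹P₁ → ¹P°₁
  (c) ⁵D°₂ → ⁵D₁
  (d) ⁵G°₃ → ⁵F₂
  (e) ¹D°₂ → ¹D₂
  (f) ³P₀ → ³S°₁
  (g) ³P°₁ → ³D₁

7

(a) allowed
(b) allowed
(c) allowed
(d) allowed
(e) allowed
(f) allowed
(g) allowed
Total allowed: 7 of 7.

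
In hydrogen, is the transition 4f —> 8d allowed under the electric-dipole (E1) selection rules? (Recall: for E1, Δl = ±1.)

allowed

l: 3 → 2 (Δl = -1). Δl = ±1 satisfied.
All E1 selection rules are satisfied.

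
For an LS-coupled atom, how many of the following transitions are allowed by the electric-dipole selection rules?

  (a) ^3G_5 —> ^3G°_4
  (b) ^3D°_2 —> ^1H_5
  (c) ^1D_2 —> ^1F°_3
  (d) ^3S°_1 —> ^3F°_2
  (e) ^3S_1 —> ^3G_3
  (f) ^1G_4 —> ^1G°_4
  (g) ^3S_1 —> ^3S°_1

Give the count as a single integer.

3

(a) allowed
(b) forbidden (ΔS, ΔL, ΔJ fail)
(c) allowed
(d) forbidden (parity, ΔL fail)
(e) forbidden (parity, ΔL, ΔJ fail)
(f) allowed
(g) forbidden (ΔL fails)
Total allowed: 3 of 7.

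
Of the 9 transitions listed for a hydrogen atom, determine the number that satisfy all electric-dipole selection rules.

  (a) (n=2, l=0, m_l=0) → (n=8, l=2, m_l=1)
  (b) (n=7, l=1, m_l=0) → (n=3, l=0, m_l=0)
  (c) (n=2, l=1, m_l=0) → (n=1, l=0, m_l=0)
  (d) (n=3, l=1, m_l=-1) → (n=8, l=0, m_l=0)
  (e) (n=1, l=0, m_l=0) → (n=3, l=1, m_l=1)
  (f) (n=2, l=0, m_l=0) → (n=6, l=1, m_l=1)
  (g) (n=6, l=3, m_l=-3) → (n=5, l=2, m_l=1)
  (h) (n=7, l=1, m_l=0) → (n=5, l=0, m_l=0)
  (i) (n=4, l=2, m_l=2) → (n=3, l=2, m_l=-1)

6

(a) forbidden — Δl = +2 (E1 requires Δl = ±1)
(b) allowed
(c) allowed
(d) allowed
(e) allowed
(f) allowed
(g) forbidden — Δm_l = +4 (E1 requires Δm_l = 0, ±1)
(h) allowed
(i) forbidden — Δl = +0 (E1 requires Δl = ±1); Δm_l = -3 (E1 requires Δm_l = 0, ±1)
Total allowed: 6 of 9.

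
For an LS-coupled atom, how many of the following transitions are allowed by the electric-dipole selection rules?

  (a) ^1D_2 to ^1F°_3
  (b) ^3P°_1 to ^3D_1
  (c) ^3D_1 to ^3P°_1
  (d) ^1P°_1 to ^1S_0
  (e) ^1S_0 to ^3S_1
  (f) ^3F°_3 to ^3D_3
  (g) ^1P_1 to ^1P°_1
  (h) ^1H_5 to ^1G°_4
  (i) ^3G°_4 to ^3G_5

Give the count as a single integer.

8

(a) allowed
(b) allowed
(c) allowed
(d) allowed
(e) forbidden (parity, ΔS, ΔL fail)
(f) allowed
(g) allowed
(h) allowed
(i) allowed
Total allowed: 8 of 9.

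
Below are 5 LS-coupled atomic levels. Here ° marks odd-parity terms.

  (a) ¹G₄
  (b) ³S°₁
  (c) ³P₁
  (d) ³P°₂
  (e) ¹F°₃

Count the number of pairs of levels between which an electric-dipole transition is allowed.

3

(a)–(b): forbidden (ΔS, ΔL, ΔJ).
(a)–(c): forbidden (parity, ΔS, ΔL, ΔJ).
(a)–(d): forbidden (ΔS, ΔL, ΔJ).
(a)–(e): allowed.
(b)–(c): allowed.
(b)–(d): forbidden (parity).
(b)–(e): forbidden (parity, ΔS, ΔL, ΔJ).
(c)–(d): allowed.
(c)–(e): forbidden (ΔS, ΔL, ΔJ).
(d)–(e): forbidden (parity, ΔS, ΔL).
Allowed pairs: 3 of 10.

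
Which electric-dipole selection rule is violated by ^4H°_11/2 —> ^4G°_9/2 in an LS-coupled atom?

Parity must change: odd → odd — ✗.
ΔS = 0: S: 3/2 → 3/2 — ✓.
ΔL = 0, ±1 (not L=0↔0): L: 5 → 4, ΔL = -1 — ✓.
ΔJ = 0, ±1 (not J=0↔0): J: 11/2 → 9/2, ΔJ = -1 — ✓.

parity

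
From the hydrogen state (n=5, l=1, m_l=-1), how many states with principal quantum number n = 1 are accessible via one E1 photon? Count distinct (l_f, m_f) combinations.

E1 requires Δl = ±1, so l_f ∈ {0, 2}; with 0 ≤ l_f ≤ n_f−1 = 0, the allowed l_f values are {0}.
For l_f = 0: m_f ∈ {m_i−1, m_i, m_i+1} ∩ [−0, 0] = {0} → 1 state.
Total: 1.

1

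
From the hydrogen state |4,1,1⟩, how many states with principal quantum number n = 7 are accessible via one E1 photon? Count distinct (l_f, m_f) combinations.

4

E1 requires Δl = ±1, so l_f ∈ {0, 2}; with 0 ≤ l_f ≤ n_f−1 = 6, the allowed l_f values are {0, 2}.
For l_f = 0: m_f ∈ {m_i−1, m_i, m_i+1} ∩ [−0, 0] = {0} → 1 state.
For l_f = 2: m_f ∈ {m_i−1, m_i, m_i+1} ∩ [−2, 2] = {0, 1, 2} → 3 states.
Total: 4.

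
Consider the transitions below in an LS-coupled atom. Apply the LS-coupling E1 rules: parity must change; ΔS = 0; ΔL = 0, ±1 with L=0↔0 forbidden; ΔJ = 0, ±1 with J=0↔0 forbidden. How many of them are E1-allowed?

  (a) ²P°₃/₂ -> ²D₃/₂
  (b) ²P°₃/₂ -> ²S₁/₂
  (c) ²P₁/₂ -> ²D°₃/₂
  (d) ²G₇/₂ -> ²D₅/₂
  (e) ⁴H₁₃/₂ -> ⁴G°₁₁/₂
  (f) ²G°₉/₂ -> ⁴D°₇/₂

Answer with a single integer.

(a) allowed
(b) allowed
(c) allowed
(d) forbidden (parity, ΔL fail)
(e) allowed
(f) forbidden (parity, ΔS, ΔL fail)
Total allowed: 4 of 6.

4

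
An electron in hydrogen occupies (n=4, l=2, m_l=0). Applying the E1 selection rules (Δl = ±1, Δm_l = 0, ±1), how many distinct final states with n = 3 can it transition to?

3

E1 requires Δl = ±1, so l_f ∈ {1, 3}; with 0 ≤ l_f ≤ n_f−1 = 2, the allowed l_f values are {1}.
For l_f = 1: m_f ∈ {m_i−1, m_i, m_i+1} ∩ [−1, 1] = {-1, 0, 1} → 3 states.
Total: 3.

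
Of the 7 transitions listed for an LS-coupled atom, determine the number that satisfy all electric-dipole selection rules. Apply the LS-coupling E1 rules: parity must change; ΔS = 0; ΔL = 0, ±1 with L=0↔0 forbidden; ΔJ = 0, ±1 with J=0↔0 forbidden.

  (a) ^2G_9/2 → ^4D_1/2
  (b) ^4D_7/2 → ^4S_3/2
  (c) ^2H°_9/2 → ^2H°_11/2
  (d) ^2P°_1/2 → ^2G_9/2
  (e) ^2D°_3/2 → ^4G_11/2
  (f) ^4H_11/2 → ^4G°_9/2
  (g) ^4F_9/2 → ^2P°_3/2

1

(a) forbidden (parity, ΔS, ΔL, ΔJ fail)
(b) forbidden (parity, ΔL, ΔJ fail)
(c) forbidden (parity fails)
(d) forbidden (ΔL, ΔJ fail)
(e) forbidden (ΔS, ΔL, ΔJ fail)
(f) allowed
(g) forbidden (ΔS, ΔL, ΔJ fail)
Total allowed: 1 of 7.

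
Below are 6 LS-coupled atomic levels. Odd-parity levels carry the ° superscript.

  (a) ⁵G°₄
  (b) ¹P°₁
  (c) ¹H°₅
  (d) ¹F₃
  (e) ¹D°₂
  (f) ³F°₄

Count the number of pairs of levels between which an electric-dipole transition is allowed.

1

(a)–(b): forbidden (parity, ΔS, ΔL, ΔJ).
(a)–(c): forbidden (parity, ΔS).
(a)–(d): forbidden (ΔS).
(a)–(e): forbidden (parity, ΔS, ΔL, ΔJ).
(a)–(f): forbidden (parity, ΔS).
(b)–(c): forbidden (parity, ΔL, ΔJ).
(b)–(d): forbidden (ΔL, ΔJ).
(b)–(e): forbidden (parity).
(b)–(f): forbidden (parity, ΔS, ΔL, ΔJ).
(c)–(d): forbidden (ΔL, ΔJ).
(c)–(e): forbidden (parity, ΔL, ΔJ).
(c)–(f): forbidden (parity, ΔS, ΔL).
(d)–(e): allowed.
(d)–(f): forbidden (ΔS).
(e)–(f): forbidden (parity, ΔS, ΔJ).
Allowed pairs: 1 of 15.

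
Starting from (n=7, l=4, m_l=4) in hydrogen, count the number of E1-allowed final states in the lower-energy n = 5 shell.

E1 requires Δl = ±1, so l_f ∈ {3, 5}; with 0 ≤ l_f ≤ n_f−1 = 4, the allowed l_f values are {3}.
For l_f = 3: m_f ∈ {m_i−1, m_i, m_i+1} ∩ [−3, 3] = {3} → 1 state.
Total: 1.

1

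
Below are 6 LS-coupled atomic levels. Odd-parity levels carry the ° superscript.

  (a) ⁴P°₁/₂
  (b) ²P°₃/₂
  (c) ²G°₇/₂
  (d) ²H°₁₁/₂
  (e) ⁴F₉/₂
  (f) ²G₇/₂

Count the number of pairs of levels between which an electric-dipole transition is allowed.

(a)–(b): forbidden (parity, ΔS).
(a)–(c): forbidden (parity, ΔS, ΔL, ΔJ).
(a)–(d): forbidden (parity, ΔS, ΔL, ΔJ).
(a)–(e): forbidden (ΔL, ΔJ).
(a)–(f): forbidden (ΔS, ΔL, ΔJ).
(b)–(c): forbidden (parity, ΔL, ΔJ).
(b)–(d): forbidden (parity, ΔL, ΔJ).
(b)–(e): forbidden (ΔS, ΔL, ΔJ).
(b)–(f): forbidden (ΔL, ΔJ).
(c)–(d): forbidden (parity, ΔJ).
(c)–(e): forbidden (ΔS).
(c)–(f): allowed.
(d)–(e): forbidden (ΔS, ΔL).
(d)–(f): forbidden (ΔJ).
(e)–(f): forbidden (parity, ΔS).
Allowed pairs: 1 of 15.

1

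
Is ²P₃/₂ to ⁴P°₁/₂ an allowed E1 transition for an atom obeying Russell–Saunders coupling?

Initial level: S=1/2, L=1, J=3/2, parity even. Final level: S=3/2, L=1, J=1/2, parity odd.
Parity must change: even → odd — ok.
ΔS = 0: S: 1/2 → 3/2 — fails.
ΔL = 0, ±1 (not L=0↔0): L: 1 → 1, ΔL = +0 — ok.
ΔJ = 0, ±1 (not J=0↔0): J: 3/2 → 1/2, ΔJ = -1 — ok.
Rule(s) violated: ΔS.

forbidden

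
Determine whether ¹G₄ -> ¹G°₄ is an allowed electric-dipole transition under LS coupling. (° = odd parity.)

allowed

Parity must change: even → odd — passes.
ΔS = 0: S: 0 → 0 — passes.
ΔL = 0, ±1 (not L=0↔0): L: 4 → 4, ΔL = +0 — passes.
ΔJ = 0, ±1 (not J=0↔0): J: 4 → 4, ΔJ = +0 — passes.
All four E1 rules are satisfied.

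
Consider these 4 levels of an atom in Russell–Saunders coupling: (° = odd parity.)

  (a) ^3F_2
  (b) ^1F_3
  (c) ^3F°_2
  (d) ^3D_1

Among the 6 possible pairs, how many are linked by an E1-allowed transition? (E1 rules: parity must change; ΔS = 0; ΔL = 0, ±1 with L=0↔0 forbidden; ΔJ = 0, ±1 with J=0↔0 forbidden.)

2

(a)–(b): forbidden (parity, ΔS).
(a)–(c): allowed.
(a)–(d): forbidden (parity).
(b)–(c): forbidden (ΔS).
(b)–(d): forbidden (parity, ΔS, ΔJ).
(c)–(d): allowed.
Allowed pairs: 2 of 6.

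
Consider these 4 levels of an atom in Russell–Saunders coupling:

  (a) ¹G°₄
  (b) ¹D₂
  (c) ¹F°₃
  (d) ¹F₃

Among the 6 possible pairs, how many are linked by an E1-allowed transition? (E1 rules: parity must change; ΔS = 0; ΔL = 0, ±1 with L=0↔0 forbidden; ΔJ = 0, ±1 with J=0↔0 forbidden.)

3

(a)–(b): forbidden (ΔL, ΔJ).
(a)–(c): forbidden (parity).
(a)–(d): allowed.
(b)–(c): allowed.
(b)–(d): forbidden (parity).
(c)–(d): allowed.
Allowed pairs: 3 of 6.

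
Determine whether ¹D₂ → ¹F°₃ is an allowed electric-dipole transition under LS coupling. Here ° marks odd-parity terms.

Initial level: S=0, L=2, J=2, parity even. Final level: S=0, L=3, J=3, parity odd.
Parity must change: even → odd — ok.
ΔS = 0: S: 0 → 0 — ok.
ΔL = 0, ±1 (not L=0↔0): L: 2 → 3, ΔL = +1 — ok.
ΔJ = 0, ±1 (not J=0↔0): J: 2 → 3, ΔJ = +1 — ok.
All four E1 rules are satisfied.

allowed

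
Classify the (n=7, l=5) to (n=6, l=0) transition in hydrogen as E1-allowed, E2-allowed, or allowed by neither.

Δl = 0 − 5 = -5; l_i + l_f = 5.
E1 (Δl = ±1): not satisfied.
E2 (Δl = 0,±2, l_i+l_f ≥ 2): not satisfied.

neither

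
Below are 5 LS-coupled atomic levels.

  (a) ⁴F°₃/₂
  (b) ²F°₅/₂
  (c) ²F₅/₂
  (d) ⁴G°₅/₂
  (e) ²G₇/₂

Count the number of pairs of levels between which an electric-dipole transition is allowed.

2

(a)–(b): forbidden (parity, ΔS).
(a)–(c): forbidden (ΔS).
(a)–(d): forbidden (parity).
(a)–(e): forbidden (ΔS, ΔJ).
(b)–(c): allowed.
(b)–(d): forbidden (parity, ΔS).
(b)–(e): allowed.
(c)–(d): forbidden (ΔS).
(c)–(e): forbidden (parity).
(d)–(e): forbidden (ΔS).
Allowed pairs: 2 of 10.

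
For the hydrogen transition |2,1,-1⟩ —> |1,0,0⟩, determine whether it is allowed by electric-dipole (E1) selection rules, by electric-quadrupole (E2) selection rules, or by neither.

E1

Δl = 0 − 1 = -1; l_i + l_f = 1.
Δm_l = +1.
E1 (Δl = ±1, |Δm_l| ≤ 1): satisfied.
E2 (Δl = 0,±2, l_i+l_f ≥ 2, |Δm_l| ≤ 2): not satisfied.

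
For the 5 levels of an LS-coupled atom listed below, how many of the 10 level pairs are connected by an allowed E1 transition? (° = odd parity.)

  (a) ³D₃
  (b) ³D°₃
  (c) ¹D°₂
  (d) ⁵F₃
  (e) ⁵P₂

(a)–(b): allowed.
(a)–(c): forbidden (ΔS).
(a)–(d): forbidden (parity, ΔS).
(a)–(e): forbidden (parity, ΔS).
(b)–(c): forbidden (parity, ΔS).
(b)–(d): forbidden (ΔS).
(b)–(e): forbidden (ΔS).
(c)–(d): forbidden (ΔS).
(c)–(e): forbidden (ΔS).
(d)–(e): forbidden (parity, ΔL).
Allowed pairs: 1 of 10.

1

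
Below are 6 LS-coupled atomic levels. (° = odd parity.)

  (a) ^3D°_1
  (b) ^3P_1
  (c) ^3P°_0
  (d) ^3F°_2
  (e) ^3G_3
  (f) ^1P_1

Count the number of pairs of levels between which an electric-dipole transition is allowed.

(a)–(b): allowed.
(a)–(c): forbidden (parity).
(a)–(d): forbidden (parity).
(a)–(e): forbidden (ΔL, ΔJ).
(a)–(f): forbidden (ΔS).
(b)–(c): allowed.
(b)–(d): forbidden (ΔL).
(b)–(e): forbidden (parity, ΔL, ΔJ).
(b)–(f): forbidden (parity, ΔS).
(c)–(d): forbidden (parity, ΔL, ΔJ).
(c)–(e): forbidden (ΔL, ΔJ).
(c)–(f): forbidden (ΔS).
(d)–(e): allowed.
(d)–(f): forbidden (ΔS, ΔL).
(e)–(f): forbidden (parity, ΔS, ΔL, ΔJ).
Allowed pairs: 3 of 15.

3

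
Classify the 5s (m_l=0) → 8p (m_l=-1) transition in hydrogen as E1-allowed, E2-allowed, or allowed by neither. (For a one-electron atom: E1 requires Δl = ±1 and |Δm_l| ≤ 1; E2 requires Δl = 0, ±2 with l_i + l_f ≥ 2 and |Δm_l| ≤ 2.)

Δl = 1 − 0 = +1; l_i + l_f = 1.
Δm_l = -1.
E1 (Δl = ±1, |Δm_l| ≤ 1): satisfied.
E2 (Δl = 0,±2, l_i+l_f ≥ 2, |Δm_l| ≤ 2): not satisfied.

E1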